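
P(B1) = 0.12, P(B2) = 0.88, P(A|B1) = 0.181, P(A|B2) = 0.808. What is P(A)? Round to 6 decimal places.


P(A) = P(A|B1)*P(B1) + P(A|B2)*P(B2)
P(A|B1)*P(B1) = 0.181 * 0.12 = 0.02172
P(A|B2)*P(B2) = 0.808 * 0.88 = 0.71104
P(A) = 0.02172 + 0.71104 = 0.73276

0.732760


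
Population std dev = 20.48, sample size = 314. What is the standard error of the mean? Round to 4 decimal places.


SE = sigma / sqrt(n)
sqrt(314) ≈ 17.720045
SE = 20.48 / 17.720045 ≈ 1.155753

1.1558


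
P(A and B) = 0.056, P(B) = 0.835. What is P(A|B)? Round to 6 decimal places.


P(A|B) = P(A and B) / P(B) = 0.056 / 0.835 = 56/835 ≈ 0.06706587

0.067066


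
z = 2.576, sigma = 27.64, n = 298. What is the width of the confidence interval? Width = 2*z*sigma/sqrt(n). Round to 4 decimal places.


width = 2*z*sigma/sqrt(n)
2*z*sigma = 2 * 2.576 * 27.64 = 142.40128
sqrt(298) ≈ 17.262677
width = 142.40128 / 17.262677 ≈ 8.249085

8.2491


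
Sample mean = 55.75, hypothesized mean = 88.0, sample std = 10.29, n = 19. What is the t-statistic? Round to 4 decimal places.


t = (xbar - mu0) / (s/sqrt(n))
xbar - mu0 = 55.75 - 88.0 = -32.25
sqrt(19) ≈ 4.35889894
s/sqrt(n) = 10.29 / 4.35889894 ≈ 2.36068790
t = -32.25 / 2.36068790 ≈ -13.661272

-13.6613


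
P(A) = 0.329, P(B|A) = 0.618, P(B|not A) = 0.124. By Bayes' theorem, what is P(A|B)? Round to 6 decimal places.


P(A|B) = P(B|A)*P(A) / P(B), P(B) = P(B|A)*P(A) + P(B|not A)*P(not A)
P(B|A)*P(A) = 0.618 * 0.329 = 0.203322
P(B|not A)*P(not A) = 0.124 * 0.671 = 0.083204
P(B) = 0.203322 + 0.083204 = 0.286526
P(A|B) = 0.203322 / 0.286526 ≈ 0.70961100

0.709611


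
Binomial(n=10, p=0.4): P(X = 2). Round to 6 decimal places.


P = C(n,k) * p^k * (1-p)^(n-k)
C(10,2) = 45
p^k = 0.4^2 = 0.16
(1-p)^(n-k) = 0.6^8 = 0.01679616
P = 45 * 0.16 * 0.01679616 ≈ 0.120932

0.120932


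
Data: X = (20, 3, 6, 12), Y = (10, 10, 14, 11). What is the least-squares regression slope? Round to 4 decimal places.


b = sum((xi-xbar)(yi-ybar)) / sum((xi-xbar)^2)
n = 4, xbar = 41/4 = 10.25, ybar = 45/4 = 11.25
Sxy = sum((xi-xbar)(yi-ybar)) = -15.25
Sxx = sum((xi-xbar)^2) = 168.75
b = Sxy / Sxx = -61/675 ≈ -0.090370

-0.0904


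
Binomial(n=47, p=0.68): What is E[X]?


E[X] = n*p = 47 * 0.68 = 31.96

31.96


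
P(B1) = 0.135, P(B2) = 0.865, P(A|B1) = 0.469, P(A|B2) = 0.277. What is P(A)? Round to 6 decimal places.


P(A) = P(A|B1)*P(B1) + P(A|B2)*P(B2)
P(A|B1)*P(B1) = 0.469 * 0.135 = 0.063315
P(A|B2)*P(B2) = 0.277 * 0.865 = 0.239605
P(A) = 0.063315 + 0.239605 = 0.30292

0.302920


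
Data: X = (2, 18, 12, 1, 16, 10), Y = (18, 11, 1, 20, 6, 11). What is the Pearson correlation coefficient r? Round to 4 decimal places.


r = sum((xi-xbar)(yi-ybar)) / sqrt(sum((xi-xbar)^2) * sum((yi-ybar)^2))
n = 6, xbar = 59/6 ≈ 9.833333, ybar = 67/6 ≈ 11.166667
Sxy = sum((xi-xbar)(yi-ybar)) = -1121/6 ≈ -186.833333
Sxx = sum((xi-xbar)^2) = 1493/6 ≈ 248.833333
Syy = sum((yi-ybar)^2) = 1529/6 ≈ 254.833333
sqrt(Sxx*Syy) ≈ 251.815464
r = Sxy / sqrt(Sxx*Syy) = -186.833333 / 251.815464 ≈ -0.741945

-0.7419


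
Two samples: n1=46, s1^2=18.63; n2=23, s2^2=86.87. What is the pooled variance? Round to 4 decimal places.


sp^2 = ((n1-1)*s1^2 + (n2-1)*s2^2)/(n1+n2-2)
(n1-1)*s1^2 = 45 * 18.63 = 838.35
(n2-1)*s2^2 = 22 * 86.87 = 1911.14
numerator = 838.35 + 1911.14 = 2749.49
n1+n2-2 = 67
sp^2 = 2749.49 / 67 = 274949/6700 ≈ 41.037164

41.0372


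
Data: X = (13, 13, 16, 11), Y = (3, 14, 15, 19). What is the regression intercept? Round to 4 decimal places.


a = ybar - b*xbar, where b = sum((xi-xbar)(yi-ybar)) / sum((xi-xbar)^2)
n = 4, xbar = 53/4 = 13.25, ybar = 51/4 = 12.75
Sxy = sum((xi-xbar)(yi-ybar)) = -5.75
Sxx = sum((xi-xbar)^2) = 12.75
b = Sxy / Sxx = -23/51 ≈ -0.450980
a = 12.75 - (-0.450980) * 13.25 = 955/51 ≈ 18.725490

18.7255


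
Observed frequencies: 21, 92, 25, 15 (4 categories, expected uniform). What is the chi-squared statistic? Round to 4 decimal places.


chi2 = sum((O-E)^2/E), E = total/4
total = 153, E = 153/4 = 38.25
(21 - 38.25)^2 / 38.25 = 297.5625 / 38.25 = 529/68 ≈ 7.779412
(92 - 38.25)^2 / 38.25 = 2889.0625 / 38.25 = 46225/612 ≈ 75.531046
(25 - 38.25)^2 / 38.25 = 175.5625 / 38.25 = 2809/612 ≈ 4.589869
(15 - 38.25)^2 / 38.25 = 540.5625 / 38.25 = 961/68 ≈ 14.132353
chi2 = 15611/153 ≈ 102.032680

102.0327


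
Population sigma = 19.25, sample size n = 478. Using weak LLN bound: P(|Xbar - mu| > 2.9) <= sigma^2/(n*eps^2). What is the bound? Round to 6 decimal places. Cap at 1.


bound = min(1, sigma^2/(n*eps^2))
sigma^2 = 19.25^2 = 370.5625
n*eps^2 = 478 * 2.9^2 = 478 * 8.41 = 4019.98
sigma^2/(n*eps^2) = 370.5625 / 4019.98 ≈ 0.09218018

0.092180


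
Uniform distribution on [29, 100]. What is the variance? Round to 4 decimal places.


Var = (b-a)^2 / 12
(b-a)^2 = (100 - 29)^2 = 5041
Var = 5041/12 ≈ 420.083333

420.0833


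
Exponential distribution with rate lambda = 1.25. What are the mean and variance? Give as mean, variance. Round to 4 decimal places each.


mean = 1/lam, var = 1/lam^2
mean = 1 / 1.25 = 0.8
lam^2 = 1.25^2 = 1.5625
var = 1 / 1.5625 = 0.64

0.8000, 0.6400


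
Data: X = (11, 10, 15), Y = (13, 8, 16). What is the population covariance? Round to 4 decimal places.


Cov = (1/n)*sum((xi-xbar)(yi-ybar))
n = 3, xbar = 36/3 = 12, ybar = 37/3 ≈ 12.333333
sum((xi-xbar)(yi-ybar)) = 19
Cov = 19 / 3 = 19/3 ≈ 6.333333

6.3333


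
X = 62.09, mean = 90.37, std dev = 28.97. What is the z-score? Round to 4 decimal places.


z = (X - mu) / sigma
X - mu = 62.09 - 90.37 = -28.28
z = -28.28 / 28.97 = -2828/2897 ≈ -0.976182

-0.9762


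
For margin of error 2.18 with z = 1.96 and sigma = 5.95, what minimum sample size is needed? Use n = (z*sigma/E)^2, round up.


z*sigma/E = 1.96 * 5.95 / 2.18 = 5831/1090 ≈ 5.349541
(z*sigma/E)^2 ≈ 28.617592
round up: n = 29

29


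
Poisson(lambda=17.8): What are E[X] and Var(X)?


E[X] = Var(X) = lambda = 17.8

17.8, 17.8


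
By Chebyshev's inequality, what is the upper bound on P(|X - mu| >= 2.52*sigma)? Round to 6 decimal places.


P <= 1/k^2
k^2 = 2.52^2 = 6.3504
1/k^2 = 1 / 6.3504 = 625/3969 ≈ 0.15747040

0.157470


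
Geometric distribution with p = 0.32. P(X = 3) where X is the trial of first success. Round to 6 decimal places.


P = (1-p)^(k-1) * p
(1-p)^(k-1) = 0.68^2 = 0.4624
P = 0.4624 * 0.32 = 0.147968

0.147968


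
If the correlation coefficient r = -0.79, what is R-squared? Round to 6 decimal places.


R^2 = r^2 = (-0.79)^2 = 0.6241

0.624100


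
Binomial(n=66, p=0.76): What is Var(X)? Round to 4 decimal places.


Var = n*p*(1-p) = 66 * 0.76 * 0.24 = 12.0384

12.0384


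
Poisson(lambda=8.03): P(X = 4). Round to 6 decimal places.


P = e^(-lam) * lam^k / k!
e^(-8.03) ≈ 0.0003255482
lam^k = 8.03^4 ≈ 4157.786465
k! = 4! = 24
P = 0.0003255482 * 4157.786465 / 24 ≈ 0.056398

0.056398


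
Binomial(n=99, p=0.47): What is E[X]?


E[X] = n*p = 99 * 0.47 = 46.53

46.53


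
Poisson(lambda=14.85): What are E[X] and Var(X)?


E[X] = Var(X) = lambda = 14.85

14.85, 14.85


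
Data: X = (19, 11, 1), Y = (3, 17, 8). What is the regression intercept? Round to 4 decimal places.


a = ybar - b*xbar, where b = sum((xi-xbar)(yi-ybar)) / sum((xi-xbar)^2)
n = 3, xbar = 31/3 ≈ 10.333333, ybar = 28/3 ≈ 9.333333
Sxy = sum((xi-xbar)(yi-ybar)) = -112/3 ≈ -37.333333
Sxx = sum((xi-xbar)^2) = 488/3 ≈ 162.666667
b = Sxy / Sxx = -14/61 ≈ -0.229508
a = 9.333333 - (-0.229508) * 10.333333 = 714/61 ≈ 11.704918

11.7049


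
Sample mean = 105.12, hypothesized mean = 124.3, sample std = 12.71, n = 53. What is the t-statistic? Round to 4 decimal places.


t = (xbar - mu0) / (s/sqrt(n))
xbar - mu0 = 105.12 - 124.3 = -19.18
sqrt(53) ≈ 7.28010989
s/sqrt(n) = 12.71 / 7.28010989 ≈ 1.74585277
t = -19.18 / 1.74585277 ≈ -10.986035

-10.9860


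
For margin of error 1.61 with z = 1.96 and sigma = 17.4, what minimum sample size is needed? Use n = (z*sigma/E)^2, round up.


z*sigma/E = 1.96 * 17.4 / 1.61 = 2436/115 ≈ 21.182609
(z*sigma/E)^2 ≈ 448.702911
round up: n = 449

449


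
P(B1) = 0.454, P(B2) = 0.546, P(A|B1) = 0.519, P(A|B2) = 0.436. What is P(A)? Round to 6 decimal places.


P(A) = P(A|B1)*P(B1) + P(A|B2)*P(B2)
P(A|B1)*P(B1) = 0.519 * 0.454 = 0.235626
P(A|B2)*P(B2) = 0.436 * 0.546 = 0.238056
P(A) = 0.235626 + 0.238056 = 0.473682

0.473682


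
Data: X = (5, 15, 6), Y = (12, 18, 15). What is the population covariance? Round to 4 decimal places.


Cov = (1/n)*sum((xi-xbar)(yi-ybar))
n = 3, xbar = 26/3 ≈ 8.666667, ybar = 45/3 = 15
sum((xi-xbar)(yi-ybar)) = 30
Cov = 30 / 3 = 10

10.0000


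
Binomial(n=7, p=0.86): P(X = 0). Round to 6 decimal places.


P = C(n,k) * p^k * (1-p)^(n-k)
C(7,0) = 1
p^k = 0.86^0 = 1
(1-p)^(n-k) = 0.14^7 ≈ 0.000001054135
P = 1 * 1 * 0.000001054135 ≈ 0.000001

0.000001


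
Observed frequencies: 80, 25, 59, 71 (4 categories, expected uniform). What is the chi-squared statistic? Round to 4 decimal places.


chi2 = sum((O-E)^2/E), E = total/4
total = 235, E = 235/4 = 58.75
(80 - 58.75)^2 / 58.75 = 451.5625 / 58.75 = 1445/188 ≈ 7.686170
(25 - 58.75)^2 / 58.75 = 1139.0625 / 58.75 = 3645/188 ≈ 19.388298
(59 - 58.75)^2 / 58.75 = 0.0625 / 58.75 = 1/940 ≈ 0.001064
(71 - 58.75)^2 / 58.75 = 150.0625 / 58.75 = 2401/940 ≈ 2.554255
chi2 = 6963/235 ≈ 29.629787

29.6298


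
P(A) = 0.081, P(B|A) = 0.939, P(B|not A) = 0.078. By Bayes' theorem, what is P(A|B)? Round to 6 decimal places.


P(A|B) = P(B|A)*P(A) / P(B), P(B) = P(B|A)*P(A) + P(B|not A)*P(not A)
P(B|A)*P(A) = 0.939 * 0.081 = 0.076059
P(B|not A)*P(not A) = 0.078 * 0.919 = 0.071682
P(B) = 0.076059 + 0.071682 = 0.147741
P(A|B) = 0.076059 / 0.147741 ≈ 0.51481309

0.514813


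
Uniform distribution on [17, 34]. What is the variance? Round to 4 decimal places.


Var = (b-a)^2 / 12
(b-a)^2 = (34 - 17)^2 = 289
Var = 289/12 ≈ 24.083333

24.0833


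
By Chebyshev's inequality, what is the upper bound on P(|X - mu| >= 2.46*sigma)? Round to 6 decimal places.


P <= 1/k^2
k^2 = 2.46^2 = 6.0516
1/k^2 = 1 / 6.0516 ≈ 0.16524555

0.165246


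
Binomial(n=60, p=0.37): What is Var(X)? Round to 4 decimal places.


Var = n*p*(1-p) = 60 * 0.37 * 0.63 = 13.986

13.9860


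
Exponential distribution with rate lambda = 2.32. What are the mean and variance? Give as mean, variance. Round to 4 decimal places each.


mean = 1/lam, var = 1/lam^2
mean = 1 / 2.32 = 25/58 ≈ 0.431034
lam^2 = 2.32^2 = 5.3824
var = 1 / 5.3824 = 625/3364 ≈ 0.185791

0.4310, 0.1858


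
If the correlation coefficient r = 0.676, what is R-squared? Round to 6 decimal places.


R^2 = r^2 = (0.676)^2 = 0.456976

0.456976


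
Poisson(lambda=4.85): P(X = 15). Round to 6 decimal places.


P = e^(-lam) * lam^k / k!
e^(-4.85) ≈ 0.007828378
lam^k = 4.85^15 ≈ 19325292637.231121
k! = 15! = 1307674368000
P = 0.007828378 * 19325292637.231121 / 1307674368000 ≈ 0.000116

0.000116


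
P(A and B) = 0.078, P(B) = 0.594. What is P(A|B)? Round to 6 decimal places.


P(A|B) = P(A and B) / P(B) = 0.078 / 0.594 = 13/99 ≈ 0.13131313

0.131313


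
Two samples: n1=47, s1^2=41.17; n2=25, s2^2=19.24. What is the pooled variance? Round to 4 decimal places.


sp^2 = ((n1-1)*s1^2 + (n2-1)*s2^2)/(n1+n2-2)
(n1-1)*s1^2 = 46 * 41.17 = 1893.82
(n2-1)*s2^2 = 24 * 19.24 = 461.76
numerator = 1893.82 + 461.76 = 2355.58
n1+n2-2 = 70
sp^2 = 2355.58 / 70 = 117779/3500 ≈ 33.651143

33.6511


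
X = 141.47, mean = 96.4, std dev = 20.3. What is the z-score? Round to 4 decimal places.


z = (X - mu) / sigma
X - mu = 141.47 - 96.4 = 45.07
z = 45.07 / 20.3 = 4507/2030 ≈ 2.220197

2.2202


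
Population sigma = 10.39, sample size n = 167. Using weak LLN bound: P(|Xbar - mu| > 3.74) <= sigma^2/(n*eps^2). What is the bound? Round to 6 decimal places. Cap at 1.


bound = min(1, sigma^2/(n*eps^2))
sigma^2 = 10.39^2 = 107.9521
n*eps^2 = 167 * 3.74^2 = 167 * 13.9876 = 2335.9292
sigma^2/(n*eps^2) = 107.9521 / 2335.9292 ≈ 0.04621377

0.046214


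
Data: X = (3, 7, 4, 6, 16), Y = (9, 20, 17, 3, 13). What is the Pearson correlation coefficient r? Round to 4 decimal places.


r = sum((xi-xbar)(yi-ybar)) / sqrt(sum((xi-xbar)^2) * sum((yi-ybar)^2))
n = 5, xbar = 36/5 = 7.2, ybar = 62/5 = 12.4
Sxy = sum((xi-xbar)(yi-ybar)) = 14.6
Sxx = sum((xi-xbar)^2) = 106.8
Syy = sum((yi-ybar)^2) = 179.2
sqrt(Sxx*Syy) ≈ 138.342184
r = Sxy / sqrt(Sxx*Syy) = 14.6 / 138.342184 ≈ 0.105535

0.1055


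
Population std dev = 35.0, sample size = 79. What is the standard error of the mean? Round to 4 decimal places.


SE = sigma / sqrt(n)
sqrt(79) ≈ 8.888194
SE = 35.0 / 8.888194 ≈ 3.937808

3.9378


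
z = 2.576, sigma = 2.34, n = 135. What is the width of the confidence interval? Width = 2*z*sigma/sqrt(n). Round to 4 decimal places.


width = 2*z*sigma/sqrt(n)
2*z*sigma = 2 * 2.576 * 2.34 = 12.05568
sqrt(135) ≈ 11.618950
width = 12.05568 / 11.618950 ≈ 1.037588

1.0376


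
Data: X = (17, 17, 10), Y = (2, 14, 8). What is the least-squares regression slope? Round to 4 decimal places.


b = sum((xi-xbar)(yi-ybar)) / sum((xi-xbar)^2)
n = 3, xbar = 44/3 ≈ 14.666667, ybar = 24/3 = 8
Sxy = sum((xi-xbar)(yi-ybar)) = 0
Sxx = sum((xi-xbar)^2) = 98/3 ≈ 32.666667
b = Sxy / Sxx = 0

0.0000


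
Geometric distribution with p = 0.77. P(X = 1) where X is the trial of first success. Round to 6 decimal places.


P = (1-p)^(k-1) * p
(1-p)^(k-1) = 0.23^0 = 1
P = 1 * 0.77 = 0.77

0.770000


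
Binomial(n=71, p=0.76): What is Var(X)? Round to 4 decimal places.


Var = n*p*(1-p) = 71 * 0.76 * 0.24 = 12.9504

12.9504


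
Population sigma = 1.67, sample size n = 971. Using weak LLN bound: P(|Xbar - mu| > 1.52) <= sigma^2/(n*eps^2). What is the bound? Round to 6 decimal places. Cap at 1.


bound = min(1, sigma^2/(n*eps^2))
sigma^2 = 1.67^2 = 2.7889
n*eps^2 = 971 * 1.52^2 = 971 * 2.3104 = 2243.3984
sigma^2/(n*eps^2) = 2.7889 / 2243.3984 ≈ 0.00124316

0.001243


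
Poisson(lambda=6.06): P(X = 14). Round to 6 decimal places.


P = e^(-lam) * lam^k / k!
e^(-6.06) ≈ 0.002334401
lam^k = 6.06^14 ≈ 90077585870.273530
k! = 14! = 87178291200
P = 0.002334401 * 90077585870.273530 / 87178291200 ≈ 0.002412

0.002412


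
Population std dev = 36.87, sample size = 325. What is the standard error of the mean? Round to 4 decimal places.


SE = sigma / sqrt(n)
sqrt(325) ≈ 18.027756
SE = 36.87 / 18.027756 ≈ 2.045180

2.0452


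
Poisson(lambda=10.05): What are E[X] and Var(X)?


E[X] = Var(X) = lambda = 10.05

10.05, 10.05


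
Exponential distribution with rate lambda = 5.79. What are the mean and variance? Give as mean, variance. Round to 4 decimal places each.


mean = 1/lam, var = 1/lam^2
mean = 1 / 5.79 = 100/579 ≈ 0.172712
lam^2 = 5.79^2 = 33.5241
var = 1 / 33.5241 ≈ 0.029829

0.1727, 0.0298


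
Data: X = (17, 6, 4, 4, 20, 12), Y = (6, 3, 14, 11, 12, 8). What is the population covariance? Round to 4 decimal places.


Cov = (1/n)*sum((xi-xbar)(yi-ybar))
n = 6, xbar = 63/6 = 10.5, ybar = 54/6 = 9
sum((xi-xbar)(yi-ybar)) = -11
Cov = -11 / 6 = -11/6 ≈ -1.833333

-1.8333


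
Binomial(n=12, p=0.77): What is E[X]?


E[X] = n*p = 12 * 0.77 = 9.24

9.24


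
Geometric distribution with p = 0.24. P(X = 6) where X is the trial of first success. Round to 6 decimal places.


P = (1-p)^(k-1) * p
(1-p)^(k-1) = 0.76^5 ≈ 0.2535525
P = 0.2535525 * 0.24 ≈ 0.06085261

0.060853


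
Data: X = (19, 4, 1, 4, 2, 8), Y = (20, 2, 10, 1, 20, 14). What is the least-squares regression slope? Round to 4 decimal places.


b = sum((xi-xbar)(yi-ybar)) / sum((xi-xbar)^2)
n = 6, xbar = 38/6 = 19/3 ≈ 6.333333, ybar = 67/6 ≈ 11.166667
Sxy = sum((xi-xbar)(yi-ybar)) = 389/3 ≈ 129.666667
Sxx = sum((xi-xbar)^2) = 664/3 ≈ 221.333333
b = Sxy / Sxx = 389/664 ≈ 0.585843

0.5858


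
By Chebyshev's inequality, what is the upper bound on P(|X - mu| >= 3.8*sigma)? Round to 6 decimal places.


P <= 1/k^2
k^2 = 3.8^2 = 14.44
1/k^2 = 1 / 14.44 = 25/361 ≈ 0.06925208

0.069252


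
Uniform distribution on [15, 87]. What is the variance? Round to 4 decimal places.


Var = (b-a)^2 / 12
(b-a)^2 = (87 - 15)^2 = 5184
Var = 5184/12 = 432

432.0000


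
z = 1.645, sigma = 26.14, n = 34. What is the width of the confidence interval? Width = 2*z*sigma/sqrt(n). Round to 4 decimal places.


width = 2*z*sigma/sqrt(n)
2*z*sigma = 2 * 1.645 * 26.14 = 86.0006
sqrt(34) ≈ 5.830952
width = 86.0006 / 5.830952 ≈ 14.748981

14.7490


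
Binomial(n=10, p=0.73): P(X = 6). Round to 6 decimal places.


P = C(n,k) * p^k * (1-p)^(n-k)
C(10,6) = 210
p^k = 0.73^6 ≈ 0.1513342
(1-p)^(n-k) = 0.27^4 = 0.00531441
P = 210 * 0.1513342 * 0.00531441 ≈ 0.168893

0.168893


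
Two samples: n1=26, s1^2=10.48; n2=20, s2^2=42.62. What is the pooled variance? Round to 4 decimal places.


sp^2 = ((n1-1)*s1^2 + (n2-1)*s2^2)/(n1+n2-2)
(n1-1)*s1^2 = 25 * 10.48 = 262
(n2-1)*s2^2 = 19 * 42.62 = 809.78
numerator = 262 + 809.78 = 1071.78
n1+n2-2 = 44
sp^2 = 1071.78 / 44 = 53589/2200 ≈ 24.358636

24.3586


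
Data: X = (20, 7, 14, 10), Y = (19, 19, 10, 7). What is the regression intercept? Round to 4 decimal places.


a = ybar - b*xbar, where b = sum((xi-xbar)(yi-ybar)) / sum((xi-xbar)^2)
n = 4, xbar = 51/4 = 12.75, ybar = 55/4 = 13.75
Sxy = sum((xi-xbar)(yi-ybar)) = 21.75
Sxx = sum((xi-xbar)^2) = 94.75
b = Sxy / Sxx = 87/379 ≈ 0.229551
a = 13.75 - 0.229551 * 12.75 = 4102/379 ≈ 10.823219

10.8232


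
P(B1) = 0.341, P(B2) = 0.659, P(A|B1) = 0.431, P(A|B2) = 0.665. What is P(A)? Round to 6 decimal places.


P(A) = P(A|B1)*P(B1) + P(A|B2)*P(B2)
P(A|B1)*P(B1) = 0.431 * 0.341 = 0.146971
P(A|B2)*P(B2) = 0.665 * 0.659 = 0.438235
P(A) = 0.146971 + 0.438235 = 0.585206

0.585206


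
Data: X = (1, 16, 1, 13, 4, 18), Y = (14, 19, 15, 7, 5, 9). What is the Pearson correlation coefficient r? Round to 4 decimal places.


r = sum((xi-xbar)(yi-ybar)) / sqrt(sum((xi-xbar)^2) * sum((yi-ybar)^2))
n = 6, xbar = 53/6 ≈ 8.833333, ybar = 69/6 = 11.5
Sxy = sum((xi-xbar)(yi-ybar)) = -3.5
Sxx = sum((xi-xbar)^2) = 1793/6 ≈ 298.833333
Syy = sum((yi-ybar)^2) = 143.5
sqrt(Sxx*Syy) ≈ 207.081103
r = Sxy / sqrt(Sxx*Syy) = -3.5 / 207.081103 ≈ -0.016902

-0.0169


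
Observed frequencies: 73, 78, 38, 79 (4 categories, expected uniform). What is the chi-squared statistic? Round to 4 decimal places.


chi2 = sum((O-E)^2/E), E = total/4
total = 268, E = 268/4 = 67
(73 - 67)^2 / 67 = 36 / 67 = 36/67 ≈ 0.537313
(78 - 67)^2 / 67 = 121 / 67 = 121/67 ≈ 1.805970
(38 - 67)^2 / 67 = 841 / 67 = 841/67 ≈ 12.552239
(79 - 67)^2 / 67 = 144 / 67 = 144/67 ≈ 2.149254
chi2 = 1142/67 ≈ 17.044776

17.0448


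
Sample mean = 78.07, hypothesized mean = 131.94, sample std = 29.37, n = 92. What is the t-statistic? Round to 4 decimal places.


t = (xbar - mu0) / (s/sqrt(n))
xbar - mu0 = 78.07 - 131.94 = -53.87
sqrt(92) ≈ 9.59166305
s/sqrt(n) = 29.37 / 9.59166305 ≈ 3.06203417
t = -53.87 / 3.06203417 ≈ -17.592880

-17.5929


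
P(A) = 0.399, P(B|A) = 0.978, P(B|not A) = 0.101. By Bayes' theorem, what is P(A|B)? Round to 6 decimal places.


P(A|B) = P(B|A)*P(A) / P(B), P(B) = P(B|A)*P(A) + P(B|not A)*P(not A)
P(B|A)*P(A) = 0.978 * 0.399 = 0.390222
P(B|not A)*P(not A) = 0.101 * 0.601 = 0.060701
P(B) = 0.390222 + 0.060701 = 0.450923
P(A|B) = 0.390222 / 0.450923 ≈ 0.86538500

0.865385


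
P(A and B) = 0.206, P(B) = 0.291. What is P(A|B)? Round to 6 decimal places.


P(A|B) = P(A and B) / P(B) = 0.206 / 0.291 = 206/291 ≈ 0.70790378

0.707904


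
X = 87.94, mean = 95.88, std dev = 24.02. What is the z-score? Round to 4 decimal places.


z = (X - mu) / sigma
X - mu = 87.94 - 95.88 = -7.94
z = -7.94 / 24.02 = -397/1201 ≈ -0.330558

-0.3306


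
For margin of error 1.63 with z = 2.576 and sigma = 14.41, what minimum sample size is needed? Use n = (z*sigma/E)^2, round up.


z*sigma/E = 2.576 * 14.41 / 1.63 ≈ 22.773104
(z*sigma/E)^2 ≈ 518.614279
round up: n = 519

519


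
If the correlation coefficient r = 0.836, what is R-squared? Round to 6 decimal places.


R^2 = r^2 = (0.836)^2 = 0.698896

0.698896


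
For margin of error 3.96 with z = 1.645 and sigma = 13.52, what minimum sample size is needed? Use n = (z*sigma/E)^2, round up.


z*sigma/E = 1.645 * 13.52 / 3.96 = 55601/9900 ≈ 5.616263
(z*sigma/E)^2 ≈ 31.542406
round up: n = 32

32


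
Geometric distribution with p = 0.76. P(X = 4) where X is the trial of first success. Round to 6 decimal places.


P = (1-p)^(k-1) * p
(1-p)^(k-1) = 0.24^3 = 0.013824
P = 0.013824 * 0.76 = 0.01050624

0.010506


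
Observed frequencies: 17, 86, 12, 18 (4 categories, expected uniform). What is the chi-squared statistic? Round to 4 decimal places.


chi2 = sum((O-E)^2/E), E = total/4
total = 133, E = 133/4 = 33.25
(17 - 33.25)^2 / 33.25 = 264.0625 / 33.25 = 4225/532 ≈ 7.941729
(86 - 33.25)^2 / 33.25 = 2782.5625 / 33.25 = 44521/532 ≈ 83.686090
(12 - 33.25)^2 / 33.25 = 451.5625 / 33.25 = 7225/532 ≈ 13.580827
(18 - 33.25)^2 / 33.25 = 232.5625 / 33.25 = 3721/532 ≈ 6.994361
chi2 = 14923/133 ≈ 112.203008

112.2030


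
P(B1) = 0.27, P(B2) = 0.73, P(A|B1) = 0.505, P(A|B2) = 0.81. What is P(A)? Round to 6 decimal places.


P(A) = P(A|B1)*P(B1) + P(A|B2)*P(B2)
P(A|B1)*P(B1) = 0.505 * 0.27 = 0.13635
P(A|B2)*P(B2) = 0.81 * 0.73 = 0.5913
P(A) = 0.13635 + 0.5913 = 0.72765

0.727650


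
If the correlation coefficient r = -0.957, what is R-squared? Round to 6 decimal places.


R^2 = r^2 = (-0.957)^2 = 0.915849

0.915849


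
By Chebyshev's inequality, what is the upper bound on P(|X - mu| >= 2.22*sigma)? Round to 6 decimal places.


P <= 1/k^2
k^2 = 2.22^2 = 4.9284
1/k^2 = 1 / 4.9284 ≈ 0.20290561

0.202906


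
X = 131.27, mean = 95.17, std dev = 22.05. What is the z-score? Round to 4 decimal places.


z = (X - mu) / sigma
X - mu = 131.27 - 95.17 = 36.1
z = 36.1 / 22.05 = 722/441 ≈ 1.637188

1.6372


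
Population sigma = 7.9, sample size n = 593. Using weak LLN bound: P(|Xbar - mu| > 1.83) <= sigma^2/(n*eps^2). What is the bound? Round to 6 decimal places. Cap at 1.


bound = min(1, sigma^2/(n*eps^2))
sigma^2 = 7.9^2 = 62.41
n*eps^2 = 593 * 1.83^2 = 593 * 3.3489 = 1985.8977
sigma^2/(n*eps^2) = 62.41 / 1985.8977 ≈ 0.03142659

0.031427


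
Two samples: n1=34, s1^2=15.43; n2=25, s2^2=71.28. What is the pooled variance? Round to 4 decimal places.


sp^2 = ((n1-1)*s1^2 + (n2-1)*s2^2)/(n1+n2-2)
(n1-1)*s1^2 = 33 * 15.43 = 509.19
(n2-1)*s2^2 = 24 * 71.28 = 1710.72
numerator = 509.19 + 1710.72 = 2219.91
n1+n2-2 = 57
sp^2 = 2219.91 / 57 = 73997/1900 ≈ 38.945789

38.9458


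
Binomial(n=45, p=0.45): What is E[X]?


E[X] = n*p = 45 * 0.45 = 20.25

20.25


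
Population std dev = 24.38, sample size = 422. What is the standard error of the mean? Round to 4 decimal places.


SE = sigma / sqrt(n)
sqrt(422) ≈ 20.542639
SE = 24.38 / 20.542639 ≈ 1.186800

1.1868


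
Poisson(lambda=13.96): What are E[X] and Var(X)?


E[X] = Var(X) = lambda = 13.96

13.96, 13.96


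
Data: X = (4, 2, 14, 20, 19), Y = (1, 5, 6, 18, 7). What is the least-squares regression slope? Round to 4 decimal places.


b = sum((xi-xbar)(yi-ybar)) / sum((xi-xbar)^2)
n = 5, xbar = 59/5 = 11.8, ybar = 37/5 = 7.4
Sxy = sum((xi-xbar)(yi-ybar)) = 154.4
Sxx = sum((xi-xbar)^2) = 280.8
b = Sxy / Sxx = 193/351 ≈ 0.549858

0.5499


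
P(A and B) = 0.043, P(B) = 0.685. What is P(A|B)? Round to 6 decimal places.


P(A|B) = P(A and B) / P(B) = 0.043 / 0.685 = 43/685 ≈ 0.06277372

0.062774


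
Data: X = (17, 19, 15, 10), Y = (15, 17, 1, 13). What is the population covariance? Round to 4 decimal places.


Cov = (1/n)*sum((xi-xbar)(yi-ybar))
n = 4, xbar = 61/4 = 15.25, ybar = 46/4 = 11.5
sum((xi-xbar)(yi-ybar)) = 21.5
Cov = 21.5 / 4 = 5.375

5.3750


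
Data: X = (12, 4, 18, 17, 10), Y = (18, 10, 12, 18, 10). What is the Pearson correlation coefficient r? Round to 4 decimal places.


r = sum((xi-xbar)(yi-ybar)) / sqrt(sum((xi-xbar)^2) * sum((yi-ybar)^2))
n = 5, xbar = 61/5 = 12.2, ybar = 68/5 = 13.6
Sxy = sum((xi-xbar)(yi-ybar)) = 48.4
Sxx = sum((xi-xbar)^2) = 128.8
Syy = sum((yi-ybar)^2) = 67.2
sqrt(Sxx*Syy) ≈ 93.034187
r = Sxy / sqrt(Sxx*Syy) = 48.4 / 93.034187 ≈ 0.520239

0.5202


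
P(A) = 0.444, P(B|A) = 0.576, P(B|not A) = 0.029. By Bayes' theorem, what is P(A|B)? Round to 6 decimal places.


P(A|B) = P(B|A)*P(A) / P(B), P(B) = P(B|A)*P(A) + P(B|not A)*P(not A)
P(B|A)*P(A) = 0.576 * 0.444 = 0.255744
P(B|not A)*P(not A) = 0.029 * 0.556 = 0.016124
P(B) = 0.255744 + 0.016124 = 0.271868
P(A|B) = 0.255744 / 0.271868 ≈ 0.94069181

0.940692


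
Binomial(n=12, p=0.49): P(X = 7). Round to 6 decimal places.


P = C(n,k) * p^k * (1-p)^(n-k)
C(12,7) = 792
p^k = 0.49^7 ≈ 0.006782231
(1-p)^(n-k) = 0.51^5 ≈ 0.03450253
P = 792 * 0.006782231 * 0.03450253 ≈ 0.185331

0.185331


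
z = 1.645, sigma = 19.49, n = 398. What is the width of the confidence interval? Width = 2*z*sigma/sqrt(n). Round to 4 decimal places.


width = 2*z*sigma/sqrt(n)
2*z*sigma = 2 * 1.645 * 19.49 = 64.1221
sqrt(398) ≈ 19.949937
width = 64.1221 / 19.949937 ≈ 3.214150

3.2142


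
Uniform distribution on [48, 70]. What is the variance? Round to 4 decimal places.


Var = (b-a)^2 / 12
(b-a)^2 = (70 - 48)^2 = 484
Var = 484/12 ≈ 40.333333

40.3333


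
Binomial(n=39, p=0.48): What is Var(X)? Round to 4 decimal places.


Var = n*p*(1-p) = 39 * 0.48 * 0.52 = 9.7344

9.7344


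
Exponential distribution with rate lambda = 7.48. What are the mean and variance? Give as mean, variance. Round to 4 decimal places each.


mean = 1/lam, var = 1/lam^2
mean = 1 / 7.48 = 25/187 ≈ 0.133690
lam^2 = 7.48^2 = 55.9504
var = 1 / 55.9504 ≈ 0.017873

0.1337, 0.0179


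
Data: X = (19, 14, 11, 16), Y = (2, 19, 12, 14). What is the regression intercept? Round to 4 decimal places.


a = ybar - b*xbar, where b = sum((xi-xbar)(yi-ybar)) / sum((xi-xbar)^2)
n = 4, xbar = 60/4 = 15, ybar = 47/4 = 11.75
Sxy = sum((xi-xbar)(yi-ybar)) = -45
Sxx = sum((xi-xbar)^2) = 34
b = Sxy / Sxx = -45/34 ≈ -1.323529
a = 11.75 - (-1.323529) * 15 = 2149/68 ≈ 31.602941

31.6029


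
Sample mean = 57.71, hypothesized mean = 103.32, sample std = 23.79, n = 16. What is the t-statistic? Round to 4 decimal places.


t = (xbar - mu0) / (s/sqrt(n))
xbar - mu0 = 57.71 - 103.32 = -45.61
sqrt(16) = 4
s/sqrt(n) = 23.79 / 4 = 5.9475
t = -45.61 / 5.9475 = -18244/2379 ≈ -7.668768

-7.6688


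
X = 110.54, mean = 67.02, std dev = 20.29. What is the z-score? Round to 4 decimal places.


z = (X - mu) / sigma
X - mu = 110.54 - 67.02 = 43.52
z = 43.52 / 20.29 = 4352/2029 ≈ 2.144899

2.1449


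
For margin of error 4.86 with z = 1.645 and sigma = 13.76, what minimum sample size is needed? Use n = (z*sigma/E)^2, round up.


z*sigma/E = 1.645 * 13.76 / 4.86 = 28294/6075 ≈ 4.657449
(z*sigma/E)^2 ≈ 21.691827
round up: n = 22

22


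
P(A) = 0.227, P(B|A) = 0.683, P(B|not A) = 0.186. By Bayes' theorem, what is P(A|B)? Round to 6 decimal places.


P(A|B) = P(B|A)*P(A) / P(B), P(B) = P(B|A)*P(A) + P(B|not A)*P(not A)
P(B|A)*P(A) = 0.683 * 0.227 = 0.155041
P(B|not A)*P(not A) = 0.186 * 0.773 = 0.143778
P(B) = 0.155041 + 0.143778 = 0.298819
P(A|B) = 0.155041 / 0.298819 ≈ 0.51884586

0.518846


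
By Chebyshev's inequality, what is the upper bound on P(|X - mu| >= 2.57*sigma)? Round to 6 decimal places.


P <= 1/k^2
k^2 = 2.57^2 = 6.6049
1/k^2 = 1 / 6.6049 ≈ 0.15140275

0.151403


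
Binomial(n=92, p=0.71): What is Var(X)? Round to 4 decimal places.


Var = n*p*(1-p) = 92 * 0.71 * 0.29 = 18.9428

18.9428


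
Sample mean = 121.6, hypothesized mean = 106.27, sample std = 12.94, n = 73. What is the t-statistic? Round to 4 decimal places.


t = (xbar - mu0) / (s/sqrt(n))
xbar - mu0 = 121.6 - 106.27 = 15.33
sqrt(73) ≈ 8.54400375
s/sqrt(n) = 12.94 / 8.54400375 ≈ 1.51451244
t = 15.33 / 1.51451244 ≈ 10.122069

10.1221


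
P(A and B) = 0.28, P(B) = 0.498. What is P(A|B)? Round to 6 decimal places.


P(A|B) = P(A and B) / P(B) = 0.28 / 0.498 = 140/249 ≈ 0.56224900

0.562249


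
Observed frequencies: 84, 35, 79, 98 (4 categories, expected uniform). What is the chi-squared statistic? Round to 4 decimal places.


chi2 = sum((O-E)^2/E), E = total/4
total = 296, E = 296/4 = 74
(84 - 74)^2 / 74 = 100 / 74 = 50/37 ≈ 1.351351
(35 - 74)^2 / 74 = 1521 / 74 = 1521/74 ≈ 20.554054
(79 - 74)^2 / 74 = 25 / 74 = 25/74 ≈ 0.337838
(98 - 74)^2 / 74 = 576 / 74 = 288/37 ≈ 7.783784
chi2 = 1111/37 ≈ 30.027027

30.0270


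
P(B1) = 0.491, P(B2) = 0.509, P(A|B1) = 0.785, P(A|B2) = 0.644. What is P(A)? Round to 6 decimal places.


P(A) = P(A|B1)*P(B1) + P(A|B2)*P(B2)
P(A|B1)*P(B1) = 0.785 * 0.491 = 0.385435
P(A|B2)*P(B2) = 0.644 * 0.509 = 0.327796
P(A) = 0.385435 + 0.327796 = 0.713231

0.713231


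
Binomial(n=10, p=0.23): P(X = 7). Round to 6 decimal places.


P = C(n,k) * p^k * (1-p)^(n-k)
C(10,7) = 120
p^k = 0.23^7 ≈ 0.00003404825
(1-p)^(n-k) = 0.77^3 = 0.456533
P = 120 * 0.00003404825 * 0.456533 ≈ 0.001865

0.001865


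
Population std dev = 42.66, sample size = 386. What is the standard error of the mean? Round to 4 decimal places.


SE = sigma / sqrt(n)
sqrt(386) ≈ 19.646883
SE = 42.66 / 19.646883 ≈ 2.171337

2.1713


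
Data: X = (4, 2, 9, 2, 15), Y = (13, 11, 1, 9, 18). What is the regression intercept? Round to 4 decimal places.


a = ybar - b*xbar, where b = sum((xi-xbar)(yi-ybar)) / sum((xi-xbar)^2)
n = 5, xbar = 32/5 = 6.4, ybar = 52/5 = 10.4
Sxy = sum((xi-xbar)(yi-ybar)) = 38.2
Sxx = sum((xi-xbar)^2) = 125.2
b = Sxy / Sxx = 191/626 ≈ 0.305112
a = 10.4 - 0.305112 * 6.4 = 2644/313 ≈ 8.447284

8.4473


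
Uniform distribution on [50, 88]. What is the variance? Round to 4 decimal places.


Var = (b-a)^2 / 12
(b-a)^2 = (88 - 50)^2 = 1444
Var = 1444/12 ≈ 120.333333

120.3333


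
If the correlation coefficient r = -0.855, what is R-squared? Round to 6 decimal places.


R^2 = r^2 = (-0.855)^2 = 0.731025

0.731025


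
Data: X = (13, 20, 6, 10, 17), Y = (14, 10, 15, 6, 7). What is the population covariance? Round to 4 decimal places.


Cov = (1/n)*sum((xi-xbar)(yi-ybar))
n = 5, xbar = 66/5 = 13.2, ybar = 52/5 = 10.4
sum((xi-xbar)(yi-ybar)) = -35.4
Cov = -35.4 / 5 = -7.08

-7.0800


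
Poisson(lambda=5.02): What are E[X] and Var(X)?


E[X] = Var(X) = lambda = 5.02

5.02, 5.02


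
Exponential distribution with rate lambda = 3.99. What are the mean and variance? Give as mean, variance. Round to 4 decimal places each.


mean = 1/lam, var = 1/lam^2
mean = 1 / 3.99 = 100/399 ≈ 0.250627
lam^2 = 3.99^2 = 15.9201
var = 1 / 15.9201 ≈ 0.062814

0.2506, 0.0628


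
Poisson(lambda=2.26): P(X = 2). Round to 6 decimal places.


P = e^(-lam) * lam^k / k!
e^(-2.26) ≈ 0.1043505
lam^k = 2.26^2 = 5.1076
k! = 2! = 2
P = 0.1043505 * 5.1076 / 2 ≈ 0.266490

0.266490


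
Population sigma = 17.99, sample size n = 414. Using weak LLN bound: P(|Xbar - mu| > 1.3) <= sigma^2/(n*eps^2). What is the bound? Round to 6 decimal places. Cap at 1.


bound = min(1, sigma^2/(n*eps^2))
sigma^2 = 17.99^2 = 323.6401
n*eps^2 = 414 * 1.3^2 = 414 * 1.69 = 699.66
sigma^2/(n*eps^2) = 323.6401 / 699.66 ≈ 0.46256768

0.462568


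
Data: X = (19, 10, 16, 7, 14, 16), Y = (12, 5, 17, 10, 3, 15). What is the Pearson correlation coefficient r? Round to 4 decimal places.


r = sum((xi-xbar)(yi-ybar)) / sqrt(sum((xi-xbar)^2) * sum((yi-ybar)^2))
n = 6, xbar = 82/6 = 41/3 ≈ 13.666667, ybar = 62/6 = 31/3 ≈ 10.333333
Sxy = sum((xi-xbar)(yi-ybar)) = 164/3 ≈ 54.666667
Sxx = sum((xi-xbar)^2) = 292/3 ≈ 97.333333
Syy = sum((yi-ybar)^2) = 454/3 ≈ 151.333333
sqrt(Sxx*Syy) ≈ 121.366296
r = Sxy / sqrt(Sxx*Syy) = 54.666667 / 121.366296 ≈ 0.450427

0.4504


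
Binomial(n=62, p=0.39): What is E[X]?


E[X] = n*p = 62 * 0.39 = 24.18

24.18


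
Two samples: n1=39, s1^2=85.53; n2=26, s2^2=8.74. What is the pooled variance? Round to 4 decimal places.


sp^2 = ((n1-1)*s1^2 + (n2-1)*s2^2)/(n1+n2-2)
(n1-1)*s1^2 = 38 * 85.53 = 3250.14
(n2-1)*s2^2 = 25 * 8.74 = 218.5
numerator = 3250.14 + 218.5 = 3468.64
n1+n2-2 = 63
sp^2 = 3468.64 / 63 = 12388/225 ≈ 55.057778

55.0578


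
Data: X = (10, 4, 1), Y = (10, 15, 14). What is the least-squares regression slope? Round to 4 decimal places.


b = sum((xi-xbar)(yi-ybar)) / sum((xi-xbar)^2)
n = 3, xbar = 15/3 = 5, ybar = 39/3 = 13
Sxy = sum((xi-xbar)(yi-ybar)) = -21
Sxx = sum((xi-xbar)^2) = 42
b = Sxy / Sxx = -0.5

-0.5000


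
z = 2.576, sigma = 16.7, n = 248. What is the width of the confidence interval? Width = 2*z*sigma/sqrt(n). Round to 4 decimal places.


width = 2*z*sigma/sqrt(n)
2*z*sigma = 2 * 2.576 * 16.7 = 86.0384
sqrt(248) ≈ 15.748016
width = 86.0384 / 15.748016 ≈ 5.463444

5.4634


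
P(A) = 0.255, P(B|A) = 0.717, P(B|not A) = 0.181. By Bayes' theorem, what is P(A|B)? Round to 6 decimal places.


P(A|B) = P(B|A)*P(A) / P(B), P(B) = P(B|A)*P(A) + P(B|not A)*P(not A)
P(B|A)*P(A) = 0.717 * 0.255 = 0.182835
P(B|not A)*P(not A) = 0.181 * 0.745 = 0.134845
P(B) = 0.182835 + 0.134845 = 0.31768
P(A|B) = 0.182835 / 0.31768 ≈ 0.57553198

0.575532


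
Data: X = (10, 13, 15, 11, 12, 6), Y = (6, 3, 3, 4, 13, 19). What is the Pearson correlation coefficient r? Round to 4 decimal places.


r = sum((xi-xbar)(yi-ybar)) / sqrt(sum((xi-xbar)^2) * sum((yi-ybar)^2))
n = 6, xbar = 67/6 ≈ 11.166667, ybar = 48/6 = 8
Sxy = sum((xi-xbar)(yi-ybar)) = -78
Sxx = sum((xi-xbar)^2) = 281/6 ≈ 46.833333
Syy = sum((yi-ybar)^2) = 216
sqrt(Sxx*Syy) ≈ 100.578328
r = Sxy / sqrt(Sxx*Syy) = -78 / 100.578328 ≈ -0.775515

-0.7755


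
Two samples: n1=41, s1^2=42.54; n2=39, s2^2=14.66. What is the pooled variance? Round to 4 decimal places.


sp^2 = ((n1-1)*s1^2 + (n2-1)*s2^2)/(n1+n2-2)
(n1-1)*s1^2 = 40 * 42.54 = 1701.6
(n2-1)*s2^2 = 38 * 14.66 = 557.08
numerator = 1701.6 + 557.08 = 2258.68
n1+n2-2 = 78
sp^2 = 2258.68 / 78 = 56467/1950 ≈ 28.957436

28.9574


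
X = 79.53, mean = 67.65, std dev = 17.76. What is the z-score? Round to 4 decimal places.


z = (X - mu) / sigma
X - mu = 79.53 - 67.65 = 11.88
z = 11.88 / 17.76 = 99/148 ≈ 0.668919

0.6689


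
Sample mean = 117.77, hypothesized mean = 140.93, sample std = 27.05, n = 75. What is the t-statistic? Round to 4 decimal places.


t = (xbar - mu0) / (s/sqrt(n))
xbar - mu0 = 117.77 - 140.93 = -23.16
sqrt(75) ≈ 8.66025404
s/sqrt(n) = 27.05 / 8.66025404 ≈ 3.12346496
t = -23.16 / 3.12346496 ≈ -7.414842

-7.4148


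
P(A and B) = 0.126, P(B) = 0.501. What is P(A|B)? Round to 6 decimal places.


P(A|B) = P(A and B) / P(B) = 0.126 / 0.501 = 42/167 ≈ 0.25149701

0.251497


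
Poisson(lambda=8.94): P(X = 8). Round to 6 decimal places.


P = e^(-lam) * lam^k / k!
e^(-8.94) ≈ 0.0001310410
lam^k = 8.94^8 ≈ 40803756.796596
k! = 8! = 40320
P = 0.0001310410 * 40803756.796596 / 40320 ≈ 0.132613

0.132613


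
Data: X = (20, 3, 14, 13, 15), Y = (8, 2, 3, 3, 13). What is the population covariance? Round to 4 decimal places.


Cov = (1/n)*sum((xi-xbar)(yi-ybar))
n = 5, xbar = 65/5 = 13, ybar = 29/5 = 5.8
sum((xi-xbar)(yi-ybar)) = 65
Cov = 65 / 5 = 13

13.0000


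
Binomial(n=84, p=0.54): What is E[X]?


E[X] = n*p = 84 * 0.54 = 45.36

45.36


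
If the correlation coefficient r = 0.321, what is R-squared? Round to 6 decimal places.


R^2 = r^2 = (0.321)^2 = 0.103041

0.103041


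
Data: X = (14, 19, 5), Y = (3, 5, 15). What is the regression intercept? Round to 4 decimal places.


a = ybar - b*xbar, where b = sum((xi-xbar)(yi-ybar)) / sum((xi-xbar)^2)
n = 3, xbar = 38/3 ≈ 12.666667, ybar = 23/3 ≈ 7.666667
Sxy = sum((xi-xbar)(yi-ybar)) = -238/3 ≈ -79.333333
Sxx = sum((xi-xbar)^2) = 302/3 ≈ 100.666667
b = Sxy / Sxx = -119/151 ≈ -0.788079
a = 7.666667 - (-0.788079) * 12.666667 = 2665/151 ≈ 17.649007

17.6490


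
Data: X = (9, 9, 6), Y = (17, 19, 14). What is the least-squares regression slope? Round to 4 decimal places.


b = sum((xi-xbar)(yi-ybar)) / sum((xi-xbar)^2)
n = 3, xbar = 24/3 = 8, ybar = 50/3 ≈ 16.666667
Sxy = sum((xi-xbar)(yi-ybar)) = 8
Sxx = sum((xi-xbar)^2) = 6
b = Sxy / Sxx = 4/3 ≈ 1.333333

1.3333


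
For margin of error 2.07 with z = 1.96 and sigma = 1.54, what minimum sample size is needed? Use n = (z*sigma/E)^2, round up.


z*sigma/E = 1.96 * 1.54 / 2.07 = 7546/5175 ≈ 1.458164
(z*sigma/E)^2 ≈ 2.126243
round up: n = 3

3


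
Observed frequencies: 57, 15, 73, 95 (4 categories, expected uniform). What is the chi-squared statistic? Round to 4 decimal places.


chi2 = sum((O-E)^2/E), E = total/4
total = 240, E = 240/4 = 60
(57 - 60)^2 / 60 = 9 / 60 = 0.15
(15 - 60)^2 / 60 = 2025 / 60 = 33.75
(73 - 60)^2 / 60 = 169 / 60 = 169/60 ≈ 2.816667
(95 - 60)^2 / 60 = 1225 / 60 = 245/12 ≈ 20.416667
chi2 = 857/15 ≈ 57.133333

57.1333


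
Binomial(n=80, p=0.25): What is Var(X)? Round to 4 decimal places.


Var = n*p*(1-p) = 80 * 0.25 * 0.75 = 15

15.0000


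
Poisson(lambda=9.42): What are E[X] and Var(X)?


E[X] = Var(X) = lambda = 9.42

9.42, 9.42


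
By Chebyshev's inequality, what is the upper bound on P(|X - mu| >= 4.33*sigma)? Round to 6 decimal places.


P <= 1/k^2
k^2 = 4.33^2 = 18.7489
1/k^2 = 1 / 18.7489 ≈ 0.05333646

0.053336


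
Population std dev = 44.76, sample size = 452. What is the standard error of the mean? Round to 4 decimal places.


SE = sigma / sqrt(n)
sqrt(452) ≈ 21.260292
SE = 44.76 / 21.260292 ≈ 2.105333

2.1053


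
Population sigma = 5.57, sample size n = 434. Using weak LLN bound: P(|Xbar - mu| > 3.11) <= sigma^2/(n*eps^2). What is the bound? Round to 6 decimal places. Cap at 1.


bound = min(1, sigma^2/(n*eps^2))
sigma^2 = 5.57^2 = 31.0249
n*eps^2 = 434 * 3.11^2 = 434 * 9.6721 = 4197.6914
sigma^2/(n*eps^2) = 31.0249 / 4197.6914 ≈ 0.00739094

0.007391


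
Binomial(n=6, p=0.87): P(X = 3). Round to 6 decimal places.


P = C(n,k) * p^k * (1-p)^(n-k)
C(6,3) = 20
p^k = 0.87^3 = 0.658503
(1-p)^(n-k) = 0.13^3 = 0.002197
P = 20 * 0.658503 * 0.002197 ≈ 0.028935

0.028935


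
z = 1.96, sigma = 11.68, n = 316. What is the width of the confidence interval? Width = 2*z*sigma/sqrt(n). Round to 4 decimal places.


width = 2*z*sigma/sqrt(n)
2*z*sigma = 2 * 1.96 * 11.68 = 45.7856
sqrt(316) ≈ 17.776389
width = 45.7856 / 17.776389 ≈ 2.575641

2.5756


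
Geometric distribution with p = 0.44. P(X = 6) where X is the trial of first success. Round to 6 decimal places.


P = (1-p)^(k-1) * p
(1-p)^(k-1) = 0.56^5 ≈ 0.05507318
P = 0.05507318 * 0.44 ≈ 0.02423220

0.024232


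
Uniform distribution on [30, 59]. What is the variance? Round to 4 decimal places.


Var = (b-a)^2 / 12
(b-a)^2 = (59 - 30)^2 = 841
Var = 841/12 ≈ 70.083333

70.0833


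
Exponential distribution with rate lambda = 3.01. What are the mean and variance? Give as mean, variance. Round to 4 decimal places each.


mean = 1/lam, var = 1/lam^2
mean = 1 / 3.01 = 100/301 ≈ 0.332226
lam^2 = 3.01^2 = 9.0601
var = 1 / 9.0601 ≈ 0.110374

0.3322, 0.1104


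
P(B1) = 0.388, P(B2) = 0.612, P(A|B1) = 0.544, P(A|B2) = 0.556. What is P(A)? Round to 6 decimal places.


P(A) = P(A|B1)*P(B1) + P(A|B2)*P(B2)
P(A|B1)*P(B1) = 0.544 * 0.388 = 0.211072
P(A|B2)*P(B2) = 0.556 * 0.612 = 0.340272
P(A) = 0.211072 + 0.340272 = 0.551344

0.551344


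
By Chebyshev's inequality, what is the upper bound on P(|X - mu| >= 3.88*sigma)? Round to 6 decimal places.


P <= 1/k^2
k^2 = 3.88^2 = 15.0544
1/k^2 = 1 / 15.0544 = 625/9409 ≈ 0.06642576

0.066426


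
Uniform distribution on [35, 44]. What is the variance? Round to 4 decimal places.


Var = (b-a)^2 / 12
(b-a)^2 = (44 - 35)^2 = 81
Var = 81/12 = 6.75

6.7500
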